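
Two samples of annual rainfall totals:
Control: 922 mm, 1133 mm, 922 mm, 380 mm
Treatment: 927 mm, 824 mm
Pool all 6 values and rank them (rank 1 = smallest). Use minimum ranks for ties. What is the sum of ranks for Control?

Sorted (ascending): 380, 824, 922, 922, 927, 1133
The 2 values of 922 occupy positions 3–4 → each gets rank 3.
Control values → pooled ranks: 922→3, 1133→6, 922→3, 380→1
Rank sum = 3 + 6 + 3 + 1 = 13

13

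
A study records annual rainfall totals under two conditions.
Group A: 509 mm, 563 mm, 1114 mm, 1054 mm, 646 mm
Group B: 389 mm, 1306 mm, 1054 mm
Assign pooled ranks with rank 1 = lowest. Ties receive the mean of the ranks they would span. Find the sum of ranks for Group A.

Sorted (ascending): 389, 509, 563, 646, 1054, 1054, 1114, 1306
The 2 values of 1054 occupy positions 5–6 → average rank (5+6)/2 = 5.5.
Group A values → pooled ranks: 509→2, 563→3, 1114→7, 1054→5.5, 646→4
Rank sum = 2 + 3 + 7 + 5.5 + 4 = 21.5

21.5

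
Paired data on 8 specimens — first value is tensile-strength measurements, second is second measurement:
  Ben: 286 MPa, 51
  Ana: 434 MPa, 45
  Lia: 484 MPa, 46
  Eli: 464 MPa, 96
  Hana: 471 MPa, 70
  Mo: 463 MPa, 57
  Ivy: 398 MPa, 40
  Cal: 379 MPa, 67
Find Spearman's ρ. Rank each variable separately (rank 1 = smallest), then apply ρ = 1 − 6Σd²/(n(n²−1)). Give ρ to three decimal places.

Ranks of variable 1: 1, 4, 8, 6, 7, 5, 3, 2
Ranks of variable 2: 4, 2, 3, 8, 7, 5, 1, 6
d = r₁ − r₂: -3, 2, 5, -2, 0, 0, 2, -4
d²: 9, 4, 25, 4, 0, 0, 4, 16; Σd² = 62
ρ = 1 − 6·62/(8·63) = 1 − 372/504 = 0.262

0.262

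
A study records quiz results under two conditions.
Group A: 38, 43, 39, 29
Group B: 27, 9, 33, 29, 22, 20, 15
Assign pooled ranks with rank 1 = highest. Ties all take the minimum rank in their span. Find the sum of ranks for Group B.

54

Sorted (descending): 43, 39, 38, 33, 29, 29, 27, 22, 20, 15, 9
The 2 values of 29 occupy positions 5–6 → each gets rank 5.
Group B values → pooled ranks: 27→7, 9→11, 33→4, 29→5, 22→8, 20→9, 15→10
Rank sum = 7 + 11 + 4 + 5 + 8 + 9 + 10 = 54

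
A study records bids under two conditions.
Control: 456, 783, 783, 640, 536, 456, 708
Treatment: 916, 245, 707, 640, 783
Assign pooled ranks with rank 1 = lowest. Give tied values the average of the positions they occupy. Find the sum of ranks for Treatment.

35.5

Sorted (ascending): 245, 456, 456, 536, 640, 640, 707, 708, 783, 783, 783, 916
The 2 values of 456 occupy positions 2–3 → average rank (2+3)/2 = 2.5.
The 2 values of 640 occupy positions 5–6 → average rank (5+6)/2 = 5.5.
The 3 values of 783 occupy positions 9–11 → average rank 10.
Treatment values → pooled ranks: 916→12, 245→1, 707→7, 640→5.5, 783→10
Rank sum = 12 + 1 + 7 + 5.5 + 10 = 35.5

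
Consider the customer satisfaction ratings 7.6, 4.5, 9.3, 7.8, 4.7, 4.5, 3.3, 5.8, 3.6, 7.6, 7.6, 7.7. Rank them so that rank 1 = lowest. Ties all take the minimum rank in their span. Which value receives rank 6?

Sorted (ascending): 3.3, 3.6, 4.5, 4.5, 4.7, 5.8, 7.6, 7.6, 7.6, 7.7, 7.8, 9.3
The 2 values of 4.5 occupy positions 3–4 → each gets rank 3.
The 3 values of 7.6 occupy positions 7–9 → each gets rank 7.
Rank 6 → value 5.8.

5.8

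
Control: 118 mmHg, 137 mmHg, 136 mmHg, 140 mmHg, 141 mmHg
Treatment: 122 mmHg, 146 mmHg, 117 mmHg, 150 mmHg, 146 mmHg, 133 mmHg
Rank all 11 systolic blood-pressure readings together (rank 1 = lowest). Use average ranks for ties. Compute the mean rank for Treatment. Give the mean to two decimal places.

6.33

Sorted (ascending): 117, 118, 122, 133, 136, 137, 140, 141, 146, 146, 150
The 2 values of 146 occupy positions 9–10 → average rank (9+10)/2 = 9.5.
Treatment values → pooled ranks: 122→3, 146→9.5, 117→1, 150→11, 146→9.5, 133→4
Mean rank = (3 + 9.5 + 1 + 11 + 9.5 + 4) / 6 = 6.33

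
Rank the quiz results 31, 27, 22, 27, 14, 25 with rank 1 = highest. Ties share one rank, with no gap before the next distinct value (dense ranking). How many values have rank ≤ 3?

Sorted (descending): 31, 27, 27, 25, 22, 14
The 2 values of 27 share dense rank 2.
Remaining distinct values take the next consecutive integers.
Ranks ≤ 3: {1, 2, 2, 3} → 4 values.

4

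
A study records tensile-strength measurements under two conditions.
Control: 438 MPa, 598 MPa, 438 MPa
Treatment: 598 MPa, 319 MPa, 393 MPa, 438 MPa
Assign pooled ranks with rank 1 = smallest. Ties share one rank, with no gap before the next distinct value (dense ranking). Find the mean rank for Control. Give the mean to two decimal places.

3.33

Sorted (ascending): 319, 393, 438, 438, 438, 598, 598
The 3 values of 438 share dense rank 3.
The 2 values of 598 share dense rank 4.
Remaining distinct values take the next consecutive integers.
Control values → pooled ranks: 438→3, 598→4, 438→3
Mean rank = (3 + 4 + 3) / 3 = 3.33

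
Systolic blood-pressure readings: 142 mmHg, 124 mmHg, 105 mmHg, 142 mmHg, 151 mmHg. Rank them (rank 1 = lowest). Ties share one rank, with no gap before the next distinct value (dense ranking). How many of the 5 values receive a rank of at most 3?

4

Sorted (ascending): 105, 124, 142, 142, 151
The 2 values of 142 share dense rank 3.
Remaining distinct values take the next consecutive integers.
Ranks ≤ 3: {1, 2, 3, 3} → 4 values.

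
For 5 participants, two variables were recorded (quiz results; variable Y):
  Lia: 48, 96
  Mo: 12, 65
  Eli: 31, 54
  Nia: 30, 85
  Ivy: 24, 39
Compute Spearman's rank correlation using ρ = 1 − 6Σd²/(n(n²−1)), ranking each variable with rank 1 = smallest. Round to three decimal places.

Ranks of variable 1: 5, 1, 4, 3, 2
Ranks of variable 2: 5, 3, 2, 4, 1
d = r₁ − r₂: 0, -2, 2, -1, 1
d²: 0, 4, 4, 1, 1; Σd² = 10
ρ = 1 − 6·10/(5·24) = 1 − 60/120 = 0.500

0.500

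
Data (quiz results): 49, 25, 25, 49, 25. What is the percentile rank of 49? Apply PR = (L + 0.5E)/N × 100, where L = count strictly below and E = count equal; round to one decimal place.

N = 5.
Strictly below 49: 3. Equal to 49: 2.
PR = (3 + 0.5·2)/5 × 100 = 80.0

80.0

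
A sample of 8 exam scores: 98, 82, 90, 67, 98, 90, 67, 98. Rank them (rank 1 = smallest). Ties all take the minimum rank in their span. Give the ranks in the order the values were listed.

Sorted (ascending): 67, 67, 82, 90, 90, 98, 98, 98
The 2 values of 67 occupy positions 1–2 → each gets rank 1.
The 2 values of 90 occupy positions 4–5 → each gets rank 4.
The 3 values of 98 occupy positions 6–8 → each gets rank 6.

6, 3, 4, 1, 6, 4, 1, 6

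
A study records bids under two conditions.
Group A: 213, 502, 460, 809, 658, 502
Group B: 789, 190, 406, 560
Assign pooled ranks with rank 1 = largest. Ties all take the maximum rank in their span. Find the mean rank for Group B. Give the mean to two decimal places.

6.00

Sorted (descending): 809, 789, 658, 560, 502, 502, 460, 406, 213, 190
The 2 values of 502 occupy positions 5–6 → each gets rank 6.
Group B values → pooled ranks: 789→2, 190→10, 406→8, 560→4
Mean rank = (2 + 10 + 8 + 4) / 4 = 6.00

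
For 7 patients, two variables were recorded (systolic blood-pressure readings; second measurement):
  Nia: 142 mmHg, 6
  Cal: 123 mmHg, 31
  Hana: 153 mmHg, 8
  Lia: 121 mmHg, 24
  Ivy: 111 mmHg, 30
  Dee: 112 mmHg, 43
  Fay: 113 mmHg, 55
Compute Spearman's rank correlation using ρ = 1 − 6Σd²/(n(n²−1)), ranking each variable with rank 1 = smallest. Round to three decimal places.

-0.643

Ranks of variable 1: 6, 5, 7, 4, 1, 2, 3
Ranks of variable 2: 1, 5, 2, 3, 4, 6, 7
d = r₁ − r₂: 5, 0, 5, 1, -3, -4, -4
d²: 25, 0, 25, 1, 9, 16, 16; Σd² = 92
ρ = 1 − 6·92/(7·48) = 1 − 552/336 = -0.643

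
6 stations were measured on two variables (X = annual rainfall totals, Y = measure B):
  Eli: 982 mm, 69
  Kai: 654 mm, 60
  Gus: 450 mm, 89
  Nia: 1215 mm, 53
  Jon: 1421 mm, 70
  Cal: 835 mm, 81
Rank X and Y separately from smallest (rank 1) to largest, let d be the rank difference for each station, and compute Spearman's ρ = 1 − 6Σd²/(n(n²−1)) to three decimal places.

-0.429

Ranks of variable 1: 4, 2, 1, 5, 6, 3
Ranks of variable 2: 3, 2, 6, 1, 4, 5
d = r₁ − r₂: 1, 0, -5, 4, 2, -2
d²: 1, 0, 25, 16, 4, 4; Σd² = 50
ρ = 1 − 6·50/(6·35) = 1 − 300/210 = -0.429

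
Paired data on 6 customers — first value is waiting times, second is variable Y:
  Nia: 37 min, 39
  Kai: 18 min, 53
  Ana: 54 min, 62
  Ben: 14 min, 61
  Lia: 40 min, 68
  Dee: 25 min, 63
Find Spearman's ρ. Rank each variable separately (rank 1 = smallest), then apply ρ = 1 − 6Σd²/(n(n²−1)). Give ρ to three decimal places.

0.371

Ranks of variable 1: 4, 2, 6, 1, 5, 3
Ranks of variable 2: 1, 2, 4, 3, 6, 5
d = r₁ − r₂: 3, 0, 2, -2, -1, -2
d²: 9, 0, 4, 4, 1, 4; Σd² = 22
ρ = 1 − 6·22/(6·35) = 1 − 132/210 = 0.371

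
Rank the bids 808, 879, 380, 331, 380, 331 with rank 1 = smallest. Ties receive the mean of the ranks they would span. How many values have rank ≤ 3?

2

Sorted (ascending): 331, 331, 380, 380, 808, 879
The 2 values of 331 occupy positions 1–2 → average rank (1+2)/2 = 1.5.
The 2 values of 380 occupy positions 3–4 → average rank (3+4)/2 = 3.5.
Ranks ≤ 3: {1.5, 1.5} → 2 values.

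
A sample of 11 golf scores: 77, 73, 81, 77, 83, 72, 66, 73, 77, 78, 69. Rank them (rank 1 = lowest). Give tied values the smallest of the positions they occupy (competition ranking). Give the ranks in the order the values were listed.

Sorted (ascending): 66, 69, 72, 73, 73, 77, 77, 77, 78, 81, 83
The 2 values of 73 occupy positions 4–5 → each gets rank 4.
The 3 values of 77 occupy positions 6–8 → each gets rank 6.

6, 4, 10, 6, 11, 3, 1, 4, 6, 9, 2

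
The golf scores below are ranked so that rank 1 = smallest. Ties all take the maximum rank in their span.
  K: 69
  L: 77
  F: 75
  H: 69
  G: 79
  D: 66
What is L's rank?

5

Sorted (ascending): 66, 69, 69, 75, 77, 79
The 2 values of 69 occupy positions 2–3 → each gets rank 3.
L has value 77 → rank 5.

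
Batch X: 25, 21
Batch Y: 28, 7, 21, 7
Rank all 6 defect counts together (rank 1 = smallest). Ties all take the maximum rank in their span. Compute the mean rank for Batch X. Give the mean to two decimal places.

4.50

Sorted (ascending): 7, 7, 21, 21, 25, 28
The 2 values of 7 occupy positions 1–2 → each gets rank 2.
The 2 values of 21 occupy positions 3–4 → each gets rank 4.
Batch X values → pooled ranks: 25→5, 21→4
Mean rank = (5 + 4) / 2 = 4.50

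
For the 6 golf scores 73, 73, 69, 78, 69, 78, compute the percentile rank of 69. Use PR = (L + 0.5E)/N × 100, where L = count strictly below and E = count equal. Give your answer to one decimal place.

N = 6.
Strictly below 69: 0. Equal to 69: 2.
PR = (0 + 0.5·2)/6 × 100 = 16.7

16.7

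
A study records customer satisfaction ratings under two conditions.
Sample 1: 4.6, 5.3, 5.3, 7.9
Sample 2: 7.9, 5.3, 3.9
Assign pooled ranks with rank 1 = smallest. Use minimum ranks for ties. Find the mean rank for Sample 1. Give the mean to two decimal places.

3.50

Sorted (ascending): 3.9, 4.6, 5.3, 5.3, 5.3, 7.9, 7.9
The 3 values of 5.3 occupy positions 3–5 → each gets rank 3.
The 2 values of 7.9 occupy positions 6–7 → each gets rank 6.
Sample 1 values → pooled ranks: 4.6→2, 5.3→3, 5.3→3, 7.9→6
Mean rank = (2 + 3 + 3 + 6) / 4 = 3.50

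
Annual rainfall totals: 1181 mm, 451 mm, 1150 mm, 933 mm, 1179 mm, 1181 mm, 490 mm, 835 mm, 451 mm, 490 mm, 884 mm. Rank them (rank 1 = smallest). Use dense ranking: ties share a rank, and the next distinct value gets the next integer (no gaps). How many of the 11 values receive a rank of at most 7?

9

Sorted (ascending): 451, 451, 490, 490, 835, 884, 933, 1150, 1179, 1181, 1181
The 2 values of 451 share dense rank 1.
The 2 values of 490 share dense rank 2.
The 2 values of 1181 share dense rank 8.
Remaining distinct values take the next consecutive integers.
Ranks ≤ 7: {1, 1, 2, 2, 3, 4, 5, 6, 7} → 9 values.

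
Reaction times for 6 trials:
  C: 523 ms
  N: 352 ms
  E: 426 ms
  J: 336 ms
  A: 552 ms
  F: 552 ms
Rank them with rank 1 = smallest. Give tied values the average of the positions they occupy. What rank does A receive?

Sorted (ascending): 336, 352, 426, 523, 552, 552
The 2 values of 552 occupy positions 5–6 → average rank (5+6)/2 = 5.5.
A has value 552 ms → rank 5.5.

5.5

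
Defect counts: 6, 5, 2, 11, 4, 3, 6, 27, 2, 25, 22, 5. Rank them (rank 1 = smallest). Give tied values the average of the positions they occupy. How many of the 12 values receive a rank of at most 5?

4

Sorted (ascending): 2, 2, 3, 4, 5, 5, 6, 6, 11, 22, 25, 27
The 2 values of 2 occupy positions 1–2 → average rank (1+2)/2 = 1.5.
The 2 values of 5 occupy positions 5–6 → average rank (5+6)/2 = 5.5.
The 2 values of 6 occupy positions 7–8 → average rank (7+8)/2 = 7.5.
Ranks ≤ 5: {1.5, 1.5, 3, 4} → 4 values.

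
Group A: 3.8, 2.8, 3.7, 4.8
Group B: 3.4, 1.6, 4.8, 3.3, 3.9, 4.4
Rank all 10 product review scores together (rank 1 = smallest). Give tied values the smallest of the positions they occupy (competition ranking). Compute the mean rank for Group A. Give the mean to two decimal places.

5.50

Sorted (ascending): 1.6, 2.8, 3.3, 3.4, 3.7, 3.8, 3.9, 4.4, 4.8, 4.8
The 2 values of 4.8 occupy positions 9–10 → each gets rank 9.
Group A values → pooled ranks: 3.8→6, 2.8→2, 3.7→5, 4.8→9
Mean rank = (6 + 2 + 5 + 9) / 4 = 5.50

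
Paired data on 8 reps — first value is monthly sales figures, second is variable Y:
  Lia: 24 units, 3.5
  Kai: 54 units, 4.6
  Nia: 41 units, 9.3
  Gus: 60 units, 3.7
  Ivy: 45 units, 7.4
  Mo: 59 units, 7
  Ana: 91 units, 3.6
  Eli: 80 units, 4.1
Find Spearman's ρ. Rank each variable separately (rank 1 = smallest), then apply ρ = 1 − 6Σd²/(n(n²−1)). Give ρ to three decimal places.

-0.286

Ranks of variable 1: 1, 4, 2, 6, 3, 5, 8, 7
Ranks of variable 2: 1, 5, 8, 3, 7, 6, 2, 4
d = r₁ − r₂: 0, -1, -6, 3, -4, -1, 6, 3
d²: 0, 1, 36, 9, 16, 1, 36, 9; Σd² = 108
ρ = 1 − 6·108/(8·63) = 1 − 648/504 = -0.286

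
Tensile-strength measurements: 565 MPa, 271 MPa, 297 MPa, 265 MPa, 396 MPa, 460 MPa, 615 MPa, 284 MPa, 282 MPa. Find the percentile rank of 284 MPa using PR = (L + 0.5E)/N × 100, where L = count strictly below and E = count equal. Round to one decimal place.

38.9

N = 9.
Strictly below 284: 3. Equal to 284: 1.
PR = (3 + 0.5·1)/9 × 100 = 38.9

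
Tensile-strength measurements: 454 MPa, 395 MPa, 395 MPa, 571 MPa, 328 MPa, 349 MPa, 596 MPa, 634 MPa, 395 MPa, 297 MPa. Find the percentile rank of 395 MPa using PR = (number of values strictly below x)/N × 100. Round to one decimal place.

N = 10.
Strictly below 395: 3. Equal to 395: 3.
PR = 3/10 × 100 = 30.0

30.0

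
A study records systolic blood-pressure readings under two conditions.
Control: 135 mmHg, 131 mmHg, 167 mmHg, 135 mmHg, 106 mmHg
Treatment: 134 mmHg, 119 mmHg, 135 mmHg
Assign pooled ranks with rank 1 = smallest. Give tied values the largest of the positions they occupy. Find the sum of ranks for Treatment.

13

Sorted (ascending): 106, 119, 131, 134, 135, 135, 135, 167
The 3 values of 135 occupy positions 5–7 → each gets rank 7.
Treatment values → pooled ranks: 134→4, 119→2, 135→7
Rank sum = 4 + 2 + 7 = 13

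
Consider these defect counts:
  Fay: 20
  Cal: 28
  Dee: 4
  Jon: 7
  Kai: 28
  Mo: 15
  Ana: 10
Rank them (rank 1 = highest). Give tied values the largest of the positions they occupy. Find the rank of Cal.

2

Sorted (descending): 28, 28, 20, 15, 10, 7, 4
The 2 values of 28 occupy positions 1–2 → each gets rank 2.
Cal has value 28 → rank 2.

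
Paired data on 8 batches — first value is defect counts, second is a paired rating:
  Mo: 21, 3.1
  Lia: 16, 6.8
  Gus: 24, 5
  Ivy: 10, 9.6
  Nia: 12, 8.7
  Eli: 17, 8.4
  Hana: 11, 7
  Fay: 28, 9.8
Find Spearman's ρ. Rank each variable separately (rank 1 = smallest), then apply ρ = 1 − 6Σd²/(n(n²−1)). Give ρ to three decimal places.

-0.190

Ranks of variable 1: 6, 4, 7, 1, 3, 5, 2, 8
Ranks of variable 2: 1, 3, 2, 7, 6, 5, 4, 8
d = r₁ − r₂: 5, 1, 5, -6, -3, 0, -2, 0
d²: 25, 1, 25, 36, 9, 0, 4, 0; Σd² = 100
ρ = 1 − 6·100/(8·63) = 1 − 600/504 = -0.190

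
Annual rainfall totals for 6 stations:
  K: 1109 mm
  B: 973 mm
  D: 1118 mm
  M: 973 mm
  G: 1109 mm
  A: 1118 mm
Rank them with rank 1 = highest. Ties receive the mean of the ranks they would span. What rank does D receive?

Sorted (descending): 1118, 1118, 1109, 1109, 973, 973
The 2 values of 1118 occupy positions 1–2 → average rank (1+2)/2 = 1.5.
The 2 values of 1109 occupy positions 3–4 → average rank (3+4)/2 = 3.5.
The 2 values of 973 occupy positions 5–6 → average rank (5+6)/2 = 5.5.
D has value 1118 mm → rank 1.5.

1.5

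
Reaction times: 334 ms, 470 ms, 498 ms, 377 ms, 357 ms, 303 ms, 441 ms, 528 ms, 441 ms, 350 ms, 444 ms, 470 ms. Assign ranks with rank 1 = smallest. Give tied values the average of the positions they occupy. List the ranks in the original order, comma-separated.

Sorted (ascending): 303, 334, 350, 357, 377, 441, 441, 444, 470, 470, 498, 528
The 2 values of 441 occupy positions 6–7 → average rank (6+7)/2 = 6.5.
The 2 values of 470 occupy positions 9–10 → average rank (9+10)/2 = 9.5.

2, 9.5, 11, 5, 4, 1, 6.5, 12, 6.5, 3, 8, 9.5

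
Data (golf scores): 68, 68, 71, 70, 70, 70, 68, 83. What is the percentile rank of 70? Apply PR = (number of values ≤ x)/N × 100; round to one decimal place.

75.0

N = 8.
Strictly below 70: 3. Equal to 70: 3.
PR = 6/8 × 100 = 75.0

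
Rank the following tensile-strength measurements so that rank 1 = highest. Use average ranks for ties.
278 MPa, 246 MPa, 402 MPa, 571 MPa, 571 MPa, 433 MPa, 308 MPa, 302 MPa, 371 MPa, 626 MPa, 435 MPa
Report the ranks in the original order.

Sorted (descending): 626, 571, 571, 435, 433, 402, 371, 308, 302, 278, 246
The 2 values of 571 occupy positions 2–3 → average rank (2+3)/2 = 2.5.

10, 11, 6, 2.5, 2.5, 5, 8, 9, 7, 1, 4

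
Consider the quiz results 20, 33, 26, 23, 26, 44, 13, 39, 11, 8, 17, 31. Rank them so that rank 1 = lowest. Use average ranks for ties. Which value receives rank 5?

20

Sorted (ascending): 8, 11, 13, 17, 20, 23, 26, 26, 31, 33, 39, 44
The 2 values of 26 occupy positions 7–8 → average rank (7+8)/2 = 7.5.
Rank 5 → value 20.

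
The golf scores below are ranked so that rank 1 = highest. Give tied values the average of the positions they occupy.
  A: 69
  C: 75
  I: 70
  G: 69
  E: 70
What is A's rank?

Sorted (descending): 75, 70, 70, 69, 69
The 2 values of 70 occupy positions 2–3 → average rank (2+3)/2 = 2.5.
The 2 values of 69 occupy positions 4–5 → average rank (4+5)/2 = 4.5.
A has value 69 → rank 4.5.

4.5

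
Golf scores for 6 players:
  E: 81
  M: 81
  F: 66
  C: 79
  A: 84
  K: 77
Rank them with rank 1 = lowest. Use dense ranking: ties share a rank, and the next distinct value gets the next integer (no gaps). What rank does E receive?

4

Sorted (ascending): 66, 77, 79, 81, 81, 84
The 2 values of 81 share dense rank 4.
Remaining distinct values take the next consecutive integers.
E has value 81 → rank 4.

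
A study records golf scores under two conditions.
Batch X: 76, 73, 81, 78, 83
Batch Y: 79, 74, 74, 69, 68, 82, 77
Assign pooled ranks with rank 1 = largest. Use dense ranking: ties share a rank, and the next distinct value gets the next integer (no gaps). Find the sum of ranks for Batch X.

Sorted (descending): 83, 82, 81, 79, 78, 77, 76, 74, 74, 73, 69, 68
The 2 values of 74 share dense rank 8.
Remaining distinct values take the next consecutive integers.
Batch X values → pooled ranks: 76→7, 73→9, 81→3, 78→5, 83→1
Rank sum = 7 + 9 + 3 + 5 + 1 = 25

25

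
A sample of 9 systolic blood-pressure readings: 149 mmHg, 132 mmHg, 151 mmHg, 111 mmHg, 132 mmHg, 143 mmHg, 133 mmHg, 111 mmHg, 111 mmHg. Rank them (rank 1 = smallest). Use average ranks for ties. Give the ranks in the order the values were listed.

8, 4.5, 9, 2, 4.5, 7, 6, 2, 2

Sorted (ascending): 111, 111, 111, 132, 132, 133, 143, 149, 151
The 3 values of 111 occupy positions 1–3 → average rank 2.
The 2 values of 132 occupy positions 4–5 → average rank (4+5)/2 = 4.5.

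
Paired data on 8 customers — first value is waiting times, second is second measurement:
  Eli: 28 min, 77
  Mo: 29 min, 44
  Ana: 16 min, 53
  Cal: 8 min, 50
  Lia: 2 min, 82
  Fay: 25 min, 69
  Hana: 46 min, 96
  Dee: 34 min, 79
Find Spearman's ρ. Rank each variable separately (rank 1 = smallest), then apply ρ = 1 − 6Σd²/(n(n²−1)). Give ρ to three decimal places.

Ranks of variable 1: 5, 6, 3, 2, 1, 4, 8, 7
Ranks of variable 2: 5, 1, 3, 2, 7, 4, 8, 6
d = r₁ − r₂: 0, 5, 0, 0, -6, 0, 0, 1
d²: 0, 25, 0, 0, 36, 0, 0, 1; Σd² = 62
ρ = 1 − 6·62/(8·63) = 1 − 372/504 = 0.262

0.262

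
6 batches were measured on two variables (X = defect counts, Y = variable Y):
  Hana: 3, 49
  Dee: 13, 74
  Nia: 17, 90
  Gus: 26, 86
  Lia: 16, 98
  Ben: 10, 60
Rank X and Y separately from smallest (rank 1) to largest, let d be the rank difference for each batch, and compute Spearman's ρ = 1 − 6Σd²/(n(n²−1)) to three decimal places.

Ranks of variable 1: 1, 3, 5, 6, 4, 2
Ranks of variable 2: 1, 3, 5, 4, 6, 2
d = r₁ − r₂: 0, 0, 0, 2, -2, 0
d²: 0, 0, 0, 4, 4, 0; Σd² = 8
ρ = 1 − 6·8/(6·35) = 1 − 48/210 = 0.771

0.771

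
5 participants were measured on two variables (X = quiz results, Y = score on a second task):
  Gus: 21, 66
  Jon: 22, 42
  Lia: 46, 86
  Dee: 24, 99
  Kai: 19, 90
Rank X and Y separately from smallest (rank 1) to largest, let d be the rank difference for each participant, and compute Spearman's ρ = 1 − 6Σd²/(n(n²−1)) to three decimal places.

0.100

Ranks of variable 1: 2, 3, 5, 4, 1
Ranks of variable 2: 2, 1, 3, 5, 4
d = r₁ − r₂: 0, 2, 2, -1, -3
d²: 0, 4, 4, 1, 9; Σd² = 18
ρ = 1 − 6·18/(5·24) = 1 − 108/120 = 0.100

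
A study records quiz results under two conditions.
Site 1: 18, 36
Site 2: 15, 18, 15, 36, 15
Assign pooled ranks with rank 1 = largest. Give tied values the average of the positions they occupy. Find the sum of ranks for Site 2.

Sorted (descending): 36, 36, 18, 18, 15, 15, 15
The 2 values of 36 occupy positions 1–2 → average rank (1+2)/2 = 1.5.
The 2 values of 18 occupy positions 3–4 → average rank (3+4)/2 = 3.5.
The 3 values of 15 occupy positions 5–7 → average rank 6.
Site 2 values → pooled ranks: 15→6, 18→3.5, 15→6, 36→1.5, 15→6
Rank sum = 6 + 3.5 + 6 + 1.5 + 6 = 23

23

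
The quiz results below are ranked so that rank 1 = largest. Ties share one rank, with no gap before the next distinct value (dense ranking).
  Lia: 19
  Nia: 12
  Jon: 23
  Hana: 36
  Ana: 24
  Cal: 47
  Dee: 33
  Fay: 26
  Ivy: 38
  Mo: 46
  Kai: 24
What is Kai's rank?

7

Sorted (descending): 47, 46, 38, 36, 33, 26, 24, 24, 23, 19, 12
The 2 values of 24 share dense rank 7.
Remaining distinct values take the next consecutive integers.
Kai has value 24 → rank 7.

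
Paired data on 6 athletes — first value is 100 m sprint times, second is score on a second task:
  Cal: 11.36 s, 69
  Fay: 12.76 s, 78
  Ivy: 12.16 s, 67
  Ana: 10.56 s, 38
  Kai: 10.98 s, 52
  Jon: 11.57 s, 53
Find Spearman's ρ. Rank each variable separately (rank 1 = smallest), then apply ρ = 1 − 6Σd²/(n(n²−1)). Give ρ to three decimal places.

0.829

Ranks of variable 1: 3, 6, 5, 1, 2, 4
Ranks of variable 2: 5, 6, 4, 1, 2, 3
d = r₁ − r₂: -2, 0, 1, 0, 0, 1
d²: 4, 0, 1, 0, 0, 1; Σd² = 6
ρ = 1 − 6·6/(6·35) = 1 − 36/210 = 0.829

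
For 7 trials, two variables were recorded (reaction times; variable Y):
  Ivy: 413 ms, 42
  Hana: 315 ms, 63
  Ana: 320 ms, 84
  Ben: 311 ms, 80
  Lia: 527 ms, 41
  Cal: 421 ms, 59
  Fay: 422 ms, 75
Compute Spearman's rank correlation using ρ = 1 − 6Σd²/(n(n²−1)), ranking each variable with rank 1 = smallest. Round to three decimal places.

-0.607

Ranks of variable 1: 4, 2, 3, 1, 7, 5, 6
Ranks of variable 2: 2, 4, 7, 6, 1, 3, 5
d = r₁ − r₂: 2, -2, -4, -5, 6, 2, 1
d²: 4, 4, 16, 25, 36, 4, 1; Σd² = 90
ρ = 1 − 6·90/(7·48) = 1 − 540/336 = -0.607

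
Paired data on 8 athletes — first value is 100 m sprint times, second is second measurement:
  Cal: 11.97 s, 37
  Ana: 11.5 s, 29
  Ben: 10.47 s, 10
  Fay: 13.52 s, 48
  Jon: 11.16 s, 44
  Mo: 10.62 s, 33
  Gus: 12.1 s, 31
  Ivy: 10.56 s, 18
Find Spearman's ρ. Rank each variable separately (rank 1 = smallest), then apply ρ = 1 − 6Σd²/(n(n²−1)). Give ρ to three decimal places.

0.690

Ranks of variable 1: 6, 5, 1, 8, 4, 3, 7, 2
Ranks of variable 2: 6, 3, 1, 8, 7, 5, 4, 2
d = r₁ − r₂: 0, 2, 0, 0, -3, -2, 3, 0
d²: 0, 4, 0, 0, 9, 4, 9, 0; Σd² = 26
ρ = 1 − 6·26/(8·63) = 1 − 156/504 = 0.690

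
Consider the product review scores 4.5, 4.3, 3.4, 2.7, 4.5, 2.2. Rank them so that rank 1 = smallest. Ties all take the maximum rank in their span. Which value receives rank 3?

3.4

Sorted (ascending): 2.2, 2.7, 3.4, 4.3, 4.5, 4.5
The 2 values of 4.5 occupy positions 5–6 → each gets rank 6.
Rank 3 → value 3.4.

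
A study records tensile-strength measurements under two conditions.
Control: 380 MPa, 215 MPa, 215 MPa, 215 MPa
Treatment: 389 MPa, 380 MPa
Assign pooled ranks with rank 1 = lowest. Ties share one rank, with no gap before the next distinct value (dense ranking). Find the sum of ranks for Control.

Sorted (ascending): 215, 215, 215, 380, 380, 389
The 3 values of 215 share dense rank 1.
The 2 values of 380 share dense rank 2.
Remaining distinct values take the next consecutive integers.
Control values → pooled ranks: 380→2, 215→1, 215→1, 215→1
Rank sum = 2 + 1 + 1 + 1 = 5

5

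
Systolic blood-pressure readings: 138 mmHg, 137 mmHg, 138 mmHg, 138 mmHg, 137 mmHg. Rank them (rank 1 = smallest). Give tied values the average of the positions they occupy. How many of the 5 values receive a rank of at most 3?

2

Sorted (ascending): 137, 137, 138, 138, 138
The 2 values of 137 occupy positions 1–2 → average rank (1+2)/2 = 1.5.
The 3 values of 138 occupy positions 3–5 → average rank 4.
Ranks ≤ 3: {1.5, 1.5} → 2 values.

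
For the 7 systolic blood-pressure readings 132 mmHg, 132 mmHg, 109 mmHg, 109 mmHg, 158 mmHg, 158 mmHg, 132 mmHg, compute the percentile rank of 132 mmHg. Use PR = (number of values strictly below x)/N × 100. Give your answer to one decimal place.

28.6

N = 7.
Strictly below 132: 2. Equal to 132: 3.
PR = 2/7 × 100 = 28.6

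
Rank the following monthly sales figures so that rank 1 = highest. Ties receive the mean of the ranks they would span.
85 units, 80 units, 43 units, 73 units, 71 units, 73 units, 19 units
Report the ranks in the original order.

Sorted (descending): 85, 80, 73, 73, 71, 43, 19
The 2 values of 73 occupy positions 3–4 → average rank (3+4)/2 = 3.5.

1, 2, 6, 3.5, 5, 3.5, 7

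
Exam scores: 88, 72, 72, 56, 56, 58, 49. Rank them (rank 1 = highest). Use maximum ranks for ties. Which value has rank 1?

88

Sorted (descending): 88, 72, 72, 58, 56, 56, 49
The 2 values of 72 occupy positions 2–3 → each gets rank 3.
The 2 values of 56 occupy positions 5–6 → each gets rank 6.
Rank 1 → value 88.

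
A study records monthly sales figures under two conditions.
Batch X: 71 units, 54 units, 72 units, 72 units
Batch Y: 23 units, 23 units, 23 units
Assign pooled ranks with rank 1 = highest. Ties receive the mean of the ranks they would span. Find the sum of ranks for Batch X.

Sorted (descending): 72, 72, 71, 54, 23, 23, 23
The 2 values of 72 occupy positions 1–2 → average rank (1+2)/2 = 1.5.
The 3 values of 23 occupy positions 5–7 → average rank 6.
Batch X values → pooled ranks: 71→3, 54→4, 72→1.5, 72→1.5
Rank sum = 3 + 4 + 1.5 + 1.5 = 10

10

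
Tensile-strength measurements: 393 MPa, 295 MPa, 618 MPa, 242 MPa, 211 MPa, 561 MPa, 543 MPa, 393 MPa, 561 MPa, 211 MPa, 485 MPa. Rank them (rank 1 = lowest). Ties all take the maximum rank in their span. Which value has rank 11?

Sorted (ascending): 211, 211, 242, 295, 393, 393, 485, 543, 561, 561, 618
The 2 values of 211 occupy positions 1–2 → each gets rank 2.
The 2 values of 393 occupy positions 5–6 → each gets rank 6.
The 2 values of 561 occupy positions 9–10 → each gets rank 10.
Rank 11 → value 618.

618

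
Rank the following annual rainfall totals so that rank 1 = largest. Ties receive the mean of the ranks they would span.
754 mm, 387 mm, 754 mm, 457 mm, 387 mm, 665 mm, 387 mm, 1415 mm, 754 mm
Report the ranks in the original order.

3, 8, 3, 6, 8, 5, 8, 1, 3

Sorted (descending): 1415, 754, 754, 754, 665, 457, 387, 387, 387
The 3 values of 754 occupy positions 2–4 → average rank 3.
The 3 values of 387 occupy positions 7–9 → average rank 8.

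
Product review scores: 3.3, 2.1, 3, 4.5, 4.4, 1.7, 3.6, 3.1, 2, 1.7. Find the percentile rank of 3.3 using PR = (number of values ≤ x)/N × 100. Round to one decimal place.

N = 10.
Strictly below 3.3: 6. Equal to 3.3: 1.
PR = 7/10 × 100 = 70.0

70.0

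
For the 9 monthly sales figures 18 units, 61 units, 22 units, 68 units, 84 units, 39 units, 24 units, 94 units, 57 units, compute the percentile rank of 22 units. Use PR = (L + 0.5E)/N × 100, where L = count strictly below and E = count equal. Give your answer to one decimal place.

N = 9.
Strictly below 22: 1. Equal to 22: 1.
PR = (1 + 0.5·1)/9 × 100 = 16.7

16.7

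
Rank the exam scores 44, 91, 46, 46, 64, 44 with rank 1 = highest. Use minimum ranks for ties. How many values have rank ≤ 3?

Sorted (descending): 91, 64, 46, 46, 44, 44
The 2 values of 46 occupy positions 3–4 → each gets rank 3.
The 2 values of 44 occupy positions 5–6 → each gets rank 5.
Ranks ≤ 3: {1, 2, 3, 3} → 4 values.

4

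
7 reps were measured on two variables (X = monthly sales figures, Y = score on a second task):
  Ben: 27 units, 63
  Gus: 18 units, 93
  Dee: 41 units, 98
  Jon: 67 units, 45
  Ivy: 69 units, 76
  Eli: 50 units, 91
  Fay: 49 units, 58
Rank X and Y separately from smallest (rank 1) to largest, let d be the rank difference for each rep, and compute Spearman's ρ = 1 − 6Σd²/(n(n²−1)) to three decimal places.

-0.429

Ranks of variable 1: 2, 1, 3, 6, 7, 5, 4
Ranks of variable 2: 3, 6, 7, 1, 4, 5, 2
d = r₁ − r₂: -1, -5, -4, 5, 3, 0, 2
d²: 1, 25, 16, 25, 9, 0, 4; Σd² = 80
ρ = 1 − 6·80/(7·48) = 1 − 480/336 = -0.429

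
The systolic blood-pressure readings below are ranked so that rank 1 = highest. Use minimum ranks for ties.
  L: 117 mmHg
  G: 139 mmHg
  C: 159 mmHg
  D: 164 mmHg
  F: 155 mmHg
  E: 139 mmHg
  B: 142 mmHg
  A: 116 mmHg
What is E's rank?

Sorted (descending): 164, 159, 155, 142, 139, 139, 117, 116
The 2 values of 139 occupy positions 5–6 → each gets rank 5.
E has value 139 mmHg → rank 5.

5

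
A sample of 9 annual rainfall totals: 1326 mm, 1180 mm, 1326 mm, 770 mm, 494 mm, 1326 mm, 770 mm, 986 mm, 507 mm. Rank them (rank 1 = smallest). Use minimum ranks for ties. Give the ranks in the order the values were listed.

Sorted (ascending): 494, 507, 770, 770, 986, 1180, 1326, 1326, 1326
The 2 values of 770 occupy positions 3–4 → each gets rank 3.
The 3 values of 1326 occupy positions 7–9 → each gets rank 7.

7, 6, 7, 3, 1, 7, 3, 5, 2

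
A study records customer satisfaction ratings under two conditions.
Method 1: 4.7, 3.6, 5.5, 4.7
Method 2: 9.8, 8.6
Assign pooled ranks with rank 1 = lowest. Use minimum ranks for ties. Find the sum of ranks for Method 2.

11

Sorted (ascending): 3.6, 4.7, 4.7, 5.5, 8.6, 9.8
The 2 values of 4.7 occupy positions 2–3 → each gets rank 2.
Method 2 values → pooled ranks: 9.8→6, 8.6→5
Rank sum = 6 + 5 = 11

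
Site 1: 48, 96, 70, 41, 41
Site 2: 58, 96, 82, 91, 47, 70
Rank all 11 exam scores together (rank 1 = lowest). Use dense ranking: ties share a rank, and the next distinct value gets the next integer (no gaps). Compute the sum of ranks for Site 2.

Sorted (ascending): 41, 41, 47, 48, 58, 70, 70, 82, 91, 96, 96
The 2 values of 41 share dense rank 1.
The 2 values of 70 share dense rank 5.
The 2 values of 96 share dense rank 8.
Remaining distinct values take the next consecutive integers.
Site 2 values → pooled ranks: 58→4, 96→8, 82→6, 91→7, 47→2, 70→5
Rank sum = 4 + 8 + 6 + 7 + 2 + 5 = 32

32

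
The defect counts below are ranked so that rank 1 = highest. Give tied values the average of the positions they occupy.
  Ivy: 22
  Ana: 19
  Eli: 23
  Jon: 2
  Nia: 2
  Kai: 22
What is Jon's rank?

5.5

Sorted (descending): 23, 22, 22, 19, 2, 2
The 2 values of 22 occupy positions 2–3 → average rank (2+3)/2 = 2.5.
The 2 values of 2 occupy positions 5–6 → average rank (5+6)/2 = 5.5.
Jon has value 2 → rank 5.5.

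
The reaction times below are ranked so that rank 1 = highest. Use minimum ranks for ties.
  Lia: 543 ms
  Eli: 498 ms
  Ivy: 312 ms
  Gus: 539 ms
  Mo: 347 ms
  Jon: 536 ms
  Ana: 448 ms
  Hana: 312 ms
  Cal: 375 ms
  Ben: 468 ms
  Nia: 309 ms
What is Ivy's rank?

Sorted (descending): 543, 539, 536, 498, 468, 448, 375, 347, 312, 312, 309
The 2 values of 312 occupy positions 9–10 → each gets rank 9.
Ivy has value 312 ms → rank 9.

9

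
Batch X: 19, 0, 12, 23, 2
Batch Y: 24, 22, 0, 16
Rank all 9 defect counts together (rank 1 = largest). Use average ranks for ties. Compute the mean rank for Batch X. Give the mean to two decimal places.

Sorted (descending): 24, 23, 22, 19, 16, 12, 2, 0, 0
The 2 values of 0 occupy positions 8–9 → average rank (8+9)/2 = 8.5.
Batch X values → pooled ranks: 19→4, 0→8.5, 12→6, 23→2, 2→7
Mean rank = (4 + 8.5 + 6 + 2 + 7) / 5 = 5.50

5.50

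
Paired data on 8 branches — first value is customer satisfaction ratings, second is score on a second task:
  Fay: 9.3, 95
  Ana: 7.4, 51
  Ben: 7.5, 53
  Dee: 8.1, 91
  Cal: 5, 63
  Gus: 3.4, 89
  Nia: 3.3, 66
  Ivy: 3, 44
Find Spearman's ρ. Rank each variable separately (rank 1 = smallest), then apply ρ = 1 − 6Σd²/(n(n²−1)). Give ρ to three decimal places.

Ranks of variable 1: 8, 5, 6, 7, 4, 3, 2, 1
Ranks of variable 2: 8, 2, 3, 7, 4, 6, 5, 1
d = r₁ − r₂: 0, 3, 3, 0, 0, -3, -3, 0
d²: 0, 9, 9, 0, 0, 9, 9, 0; Σd² = 36
ρ = 1 − 6·36/(8·63) = 1 − 216/504 = 0.571

0.571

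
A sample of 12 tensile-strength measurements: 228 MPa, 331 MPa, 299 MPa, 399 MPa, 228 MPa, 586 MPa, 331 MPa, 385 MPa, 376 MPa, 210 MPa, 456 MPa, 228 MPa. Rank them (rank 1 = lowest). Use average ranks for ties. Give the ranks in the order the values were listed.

Sorted (ascending): 210, 228, 228, 228, 299, 331, 331, 376, 385, 399, 456, 586
The 3 values of 228 occupy positions 2–4 → average rank 3.
The 2 values of 331 occupy positions 6–7 → average rank (6+7)/2 = 6.5.

3, 6.5, 5, 10, 3, 12, 6.5, 9, 8, 1, 11, 3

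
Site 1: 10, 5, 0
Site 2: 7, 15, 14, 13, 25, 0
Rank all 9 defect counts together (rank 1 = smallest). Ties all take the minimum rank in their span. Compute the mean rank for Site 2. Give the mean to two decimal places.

5.83

Sorted (ascending): 0, 0, 5, 7, 10, 13, 14, 15, 25
The 2 values of 0 occupy positions 1–2 → each gets rank 1.
Site 2 values → pooled ranks: 7→4, 15→8, 14→7, 13→6, 25→9, 0→1
Mean rank = (4 + 8 + 7 + 6 + 9 + 1) / 6 = 5.83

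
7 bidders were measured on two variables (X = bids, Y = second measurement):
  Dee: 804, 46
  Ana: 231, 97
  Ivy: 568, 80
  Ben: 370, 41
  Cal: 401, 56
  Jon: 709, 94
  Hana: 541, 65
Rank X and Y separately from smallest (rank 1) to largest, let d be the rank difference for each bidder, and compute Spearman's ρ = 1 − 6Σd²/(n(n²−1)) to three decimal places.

-0.107

Ranks of variable 1: 7, 1, 5, 2, 3, 6, 4
Ranks of variable 2: 2, 7, 5, 1, 3, 6, 4
d = r₁ − r₂: 5, -6, 0, 1, 0, 0, 0
d²: 25, 36, 0, 1, 0, 0, 0; Σd² = 62
ρ = 1 − 6·62/(7·48) = 1 − 372/336 = -0.107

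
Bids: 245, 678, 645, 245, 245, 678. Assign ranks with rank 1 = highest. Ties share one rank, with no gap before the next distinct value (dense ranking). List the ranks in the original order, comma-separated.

Sorted (descending): 678, 678, 645, 245, 245, 245
The 2 values of 678 share dense rank 1.
The 3 values of 245 share dense rank 3.
Remaining distinct values take the next consecutive integers.

3, 1, 2, 3, 3, 1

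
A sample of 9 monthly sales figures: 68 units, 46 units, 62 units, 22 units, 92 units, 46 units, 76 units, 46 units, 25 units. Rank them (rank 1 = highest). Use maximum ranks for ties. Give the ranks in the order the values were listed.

3, 7, 4, 9, 1, 7, 2, 7, 8

Sorted (descending): 92, 76, 68, 62, 46, 46, 46, 25, 22
The 3 values of 46 occupy positions 5–7 → each gets rank 7.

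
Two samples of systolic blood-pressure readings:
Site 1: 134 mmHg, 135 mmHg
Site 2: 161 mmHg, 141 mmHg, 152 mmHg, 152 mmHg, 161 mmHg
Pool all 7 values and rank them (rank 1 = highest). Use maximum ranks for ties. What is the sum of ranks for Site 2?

17

Sorted (descending): 161, 161, 152, 152, 141, 135, 134
The 2 values of 161 occupy positions 1–2 → each gets rank 2.
The 2 values of 152 occupy positions 3–4 → each gets rank 4.
Site 2 values → pooled ranks: 161→2, 141→5, 152→4, 152→4, 161→2
Rank sum = 2 + 5 + 4 + 4 + 2 = 17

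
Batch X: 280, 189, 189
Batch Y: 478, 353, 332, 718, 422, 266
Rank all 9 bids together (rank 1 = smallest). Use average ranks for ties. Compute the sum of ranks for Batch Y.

38

Sorted (ascending): 189, 189, 266, 280, 332, 353, 422, 478, 718
The 2 values of 189 occupy positions 1–2 → average rank (1+2)/2 = 1.5.
Batch Y values → pooled ranks: 478→8, 353→6, 332→5, 718→9, 422→7, 266→3
Rank sum = 8 + 6 + 5 + 9 + 7 + 3 = 38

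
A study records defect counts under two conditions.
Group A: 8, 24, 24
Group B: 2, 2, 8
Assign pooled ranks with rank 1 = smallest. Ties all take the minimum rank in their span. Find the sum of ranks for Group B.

Sorted (ascending): 2, 2, 8, 8, 24, 24
The 2 values of 2 occupy positions 1–2 → each gets rank 1.
The 2 values of 8 occupy positions 3–4 → each gets rank 3.
The 2 values of 24 occupy positions 5–6 → each gets rank 5.
Group B values → pooled ranks: 2→1, 2→1, 8→3
Rank sum = 1 + 1 + 3 = 5

5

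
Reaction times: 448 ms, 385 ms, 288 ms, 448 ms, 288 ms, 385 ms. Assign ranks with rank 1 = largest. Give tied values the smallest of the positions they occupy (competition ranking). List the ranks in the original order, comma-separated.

1, 3, 5, 1, 5, 3

Sorted (descending): 448, 448, 385, 385, 288, 288
The 2 values of 448 occupy positions 1–2 → each gets rank 1.
The 2 values of 385 occupy positions 3–4 → each gets rank 3.
The 2 values of 288 occupy positions 5–6 → each gets rank 5.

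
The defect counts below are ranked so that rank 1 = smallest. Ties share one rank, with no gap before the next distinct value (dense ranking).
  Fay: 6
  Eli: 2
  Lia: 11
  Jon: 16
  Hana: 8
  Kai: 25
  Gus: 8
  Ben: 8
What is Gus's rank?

Sorted (ascending): 2, 6, 8, 8, 8, 11, 16, 25
The 3 values of 8 share dense rank 3.
Remaining distinct values take the next consecutive integers.
Gus has value 8 → rank 3.

3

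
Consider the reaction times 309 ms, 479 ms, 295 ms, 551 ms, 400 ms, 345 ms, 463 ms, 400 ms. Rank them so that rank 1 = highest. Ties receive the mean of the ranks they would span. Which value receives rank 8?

Sorted (descending): 551, 479, 463, 400, 400, 345, 309, 295
The 2 values of 400 occupy positions 4–5 → average rank (4+5)/2 = 4.5.
Rank 8 → value 295.

295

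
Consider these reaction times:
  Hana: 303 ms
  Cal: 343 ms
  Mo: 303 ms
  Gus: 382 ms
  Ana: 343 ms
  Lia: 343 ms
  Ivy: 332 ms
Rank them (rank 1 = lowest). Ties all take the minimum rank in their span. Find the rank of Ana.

Sorted (ascending): 303, 303, 332, 343, 343, 343, 382
The 2 values of 303 occupy positions 1–2 → each gets rank 1.
The 3 values of 343 occupy positions 4–6 → each gets rank 4.
Ana has value 343 ms → rank 4.

4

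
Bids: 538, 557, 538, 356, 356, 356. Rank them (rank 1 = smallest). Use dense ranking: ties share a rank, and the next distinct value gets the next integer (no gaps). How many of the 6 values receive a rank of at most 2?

Sorted (ascending): 356, 356, 356, 538, 538, 557
The 3 values of 356 share dense rank 1.
The 2 values of 538 share dense rank 2.
Remaining distinct values take the next consecutive integers.
Ranks ≤ 2: {1, 1, 1, 2, 2} → 5 values.

5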